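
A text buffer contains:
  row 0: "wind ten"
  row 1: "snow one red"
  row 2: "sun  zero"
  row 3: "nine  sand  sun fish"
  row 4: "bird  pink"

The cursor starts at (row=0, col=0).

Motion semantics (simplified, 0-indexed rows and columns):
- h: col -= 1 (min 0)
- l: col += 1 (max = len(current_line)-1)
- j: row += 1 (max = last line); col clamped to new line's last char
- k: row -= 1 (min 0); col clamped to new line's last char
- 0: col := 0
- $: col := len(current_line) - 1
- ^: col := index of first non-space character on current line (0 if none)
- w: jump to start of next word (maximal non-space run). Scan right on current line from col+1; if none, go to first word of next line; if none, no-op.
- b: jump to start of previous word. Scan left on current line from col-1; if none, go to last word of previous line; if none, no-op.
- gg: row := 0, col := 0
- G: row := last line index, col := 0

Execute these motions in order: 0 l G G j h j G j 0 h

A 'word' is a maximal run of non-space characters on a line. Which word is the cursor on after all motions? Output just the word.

Answer: bird

Derivation:
After 1 (0): row=0 col=0 char='w'
After 2 (l): row=0 col=1 char='i'
After 3 (G): row=4 col=0 char='b'
After 4 (G): row=4 col=0 char='b'
After 5 (j): row=4 col=0 char='b'
After 6 (h): row=4 col=0 char='b'
After 7 (j): row=4 col=0 char='b'
After 8 (G): row=4 col=0 char='b'
After 9 (j): row=4 col=0 char='b'
After 10 (0): row=4 col=0 char='b'
After 11 (h): row=4 col=0 char='b'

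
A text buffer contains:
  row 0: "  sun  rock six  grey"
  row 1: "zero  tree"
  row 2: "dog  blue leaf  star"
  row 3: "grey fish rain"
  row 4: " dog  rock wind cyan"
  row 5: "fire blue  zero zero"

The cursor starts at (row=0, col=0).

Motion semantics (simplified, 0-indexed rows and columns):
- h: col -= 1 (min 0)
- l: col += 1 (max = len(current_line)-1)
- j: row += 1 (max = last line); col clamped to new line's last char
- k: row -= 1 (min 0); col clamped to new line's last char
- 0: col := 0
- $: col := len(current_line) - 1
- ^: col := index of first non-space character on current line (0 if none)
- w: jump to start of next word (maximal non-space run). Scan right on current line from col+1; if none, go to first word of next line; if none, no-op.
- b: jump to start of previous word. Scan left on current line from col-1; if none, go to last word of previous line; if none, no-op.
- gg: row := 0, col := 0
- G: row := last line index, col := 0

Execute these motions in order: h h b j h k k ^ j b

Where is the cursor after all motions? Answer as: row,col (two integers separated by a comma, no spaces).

After 1 (h): row=0 col=0 char='_'
After 2 (h): row=0 col=0 char='_'
After 3 (b): row=0 col=0 char='_'
After 4 (j): row=1 col=0 char='z'
After 5 (h): row=1 col=0 char='z'
After 6 (k): row=0 col=0 char='_'
After 7 (k): row=0 col=0 char='_'
After 8 (^): row=0 col=2 char='s'
After 9 (j): row=1 col=2 char='r'
After 10 (b): row=1 col=0 char='z'

Answer: 1,0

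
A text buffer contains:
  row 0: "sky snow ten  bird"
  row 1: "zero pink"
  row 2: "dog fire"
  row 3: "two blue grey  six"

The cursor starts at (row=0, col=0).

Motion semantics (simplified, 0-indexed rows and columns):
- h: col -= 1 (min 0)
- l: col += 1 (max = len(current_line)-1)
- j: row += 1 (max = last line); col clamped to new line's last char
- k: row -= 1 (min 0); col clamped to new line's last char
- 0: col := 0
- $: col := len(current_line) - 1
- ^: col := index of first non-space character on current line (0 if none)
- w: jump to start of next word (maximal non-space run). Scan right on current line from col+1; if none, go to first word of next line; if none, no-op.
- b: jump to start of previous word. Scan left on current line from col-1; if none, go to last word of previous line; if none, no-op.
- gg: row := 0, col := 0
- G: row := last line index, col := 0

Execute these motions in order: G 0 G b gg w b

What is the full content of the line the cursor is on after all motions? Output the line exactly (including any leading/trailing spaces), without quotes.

Answer: sky snow ten  bird

Derivation:
After 1 (G): row=3 col=0 char='t'
After 2 (0): row=3 col=0 char='t'
After 3 (G): row=3 col=0 char='t'
After 4 (b): row=2 col=4 char='f'
After 5 (gg): row=0 col=0 char='s'
After 6 (w): row=0 col=4 char='s'
After 7 (b): row=0 col=0 char='s'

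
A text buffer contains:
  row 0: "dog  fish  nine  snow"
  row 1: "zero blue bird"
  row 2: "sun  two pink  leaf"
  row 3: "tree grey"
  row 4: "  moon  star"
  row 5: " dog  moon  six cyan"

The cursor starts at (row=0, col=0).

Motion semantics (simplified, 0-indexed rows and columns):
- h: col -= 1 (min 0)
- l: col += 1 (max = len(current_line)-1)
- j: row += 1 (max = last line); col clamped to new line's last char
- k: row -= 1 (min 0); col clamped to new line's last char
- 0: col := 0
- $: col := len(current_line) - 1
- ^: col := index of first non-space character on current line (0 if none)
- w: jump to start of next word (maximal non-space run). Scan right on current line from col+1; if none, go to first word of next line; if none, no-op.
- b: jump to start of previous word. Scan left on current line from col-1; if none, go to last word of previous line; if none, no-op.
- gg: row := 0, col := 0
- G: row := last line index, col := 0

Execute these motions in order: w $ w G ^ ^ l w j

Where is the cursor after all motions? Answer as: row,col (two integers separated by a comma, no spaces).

After 1 (w): row=0 col=5 char='f'
After 2 ($): row=0 col=20 char='w'
After 3 (w): row=1 col=0 char='z'
After 4 (G): row=5 col=0 char='_'
After 5 (^): row=5 col=1 char='d'
After 6 (^): row=5 col=1 char='d'
After 7 (l): row=5 col=2 char='o'
After 8 (w): row=5 col=6 char='m'
After 9 (j): row=5 col=6 char='m'

Answer: 5,6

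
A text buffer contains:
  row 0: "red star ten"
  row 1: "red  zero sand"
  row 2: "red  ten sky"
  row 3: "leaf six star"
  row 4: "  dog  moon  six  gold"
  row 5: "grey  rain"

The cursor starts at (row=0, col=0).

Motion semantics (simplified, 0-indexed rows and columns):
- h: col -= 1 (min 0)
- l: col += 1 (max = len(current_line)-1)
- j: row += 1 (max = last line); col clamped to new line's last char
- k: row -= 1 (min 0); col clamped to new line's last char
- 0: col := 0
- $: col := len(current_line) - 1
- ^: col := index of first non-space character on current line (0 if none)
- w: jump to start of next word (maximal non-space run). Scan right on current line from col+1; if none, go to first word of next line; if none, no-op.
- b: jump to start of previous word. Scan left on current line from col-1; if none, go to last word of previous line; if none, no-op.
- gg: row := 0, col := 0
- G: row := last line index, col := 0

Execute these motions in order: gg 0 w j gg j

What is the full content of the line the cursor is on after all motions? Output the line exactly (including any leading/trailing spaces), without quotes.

After 1 (gg): row=0 col=0 char='r'
After 2 (0): row=0 col=0 char='r'
After 3 (w): row=0 col=4 char='s'
After 4 (j): row=1 col=4 char='_'
After 5 (gg): row=0 col=0 char='r'
After 6 (j): row=1 col=0 char='r'

Answer: red  zero sand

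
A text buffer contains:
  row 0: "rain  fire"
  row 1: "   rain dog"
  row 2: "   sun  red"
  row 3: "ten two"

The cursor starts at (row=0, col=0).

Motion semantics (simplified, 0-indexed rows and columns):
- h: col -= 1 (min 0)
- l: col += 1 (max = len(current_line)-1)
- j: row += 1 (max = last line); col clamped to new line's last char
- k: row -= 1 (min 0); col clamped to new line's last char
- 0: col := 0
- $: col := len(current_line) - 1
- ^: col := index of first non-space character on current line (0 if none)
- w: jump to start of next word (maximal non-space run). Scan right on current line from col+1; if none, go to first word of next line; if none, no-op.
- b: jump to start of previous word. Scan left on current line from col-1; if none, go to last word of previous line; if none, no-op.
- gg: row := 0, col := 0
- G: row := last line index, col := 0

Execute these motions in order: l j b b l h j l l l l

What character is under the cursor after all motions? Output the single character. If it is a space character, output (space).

After 1 (l): row=0 col=1 char='a'
After 2 (j): row=1 col=1 char='_'
After 3 (b): row=0 col=6 char='f'
After 4 (b): row=0 col=0 char='r'
After 5 (l): row=0 col=1 char='a'
After 6 (h): row=0 col=0 char='r'
After 7 (j): row=1 col=0 char='_'
After 8 (l): row=1 col=1 char='_'
After 9 (l): row=1 col=2 char='_'
After 10 (l): row=1 col=3 char='r'
After 11 (l): row=1 col=4 char='a'

Answer: a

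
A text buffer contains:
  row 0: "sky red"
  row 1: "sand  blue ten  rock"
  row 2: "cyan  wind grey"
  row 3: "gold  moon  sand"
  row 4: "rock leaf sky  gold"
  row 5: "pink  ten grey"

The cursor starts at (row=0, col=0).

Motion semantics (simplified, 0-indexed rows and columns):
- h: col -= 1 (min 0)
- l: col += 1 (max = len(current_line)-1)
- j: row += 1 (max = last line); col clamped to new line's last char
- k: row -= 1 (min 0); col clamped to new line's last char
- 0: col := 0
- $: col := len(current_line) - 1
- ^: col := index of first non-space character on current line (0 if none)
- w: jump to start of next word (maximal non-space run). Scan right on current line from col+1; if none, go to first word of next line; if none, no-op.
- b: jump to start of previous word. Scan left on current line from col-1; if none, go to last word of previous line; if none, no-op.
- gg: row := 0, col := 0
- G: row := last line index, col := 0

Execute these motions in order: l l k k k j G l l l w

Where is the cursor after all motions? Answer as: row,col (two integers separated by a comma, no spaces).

After 1 (l): row=0 col=1 char='k'
After 2 (l): row=0 col=2 char='y'
After 3 (k): row=0 col=2 char='y'
After 4 (k): row=0 col=2 char='y'
After 5 (k): row=0 col=2 char='y'
After 6 (j): row=1 col=2 char='n'
After 7 (G): row=5 col=0 char='p'
After 8 (l): row=5 col=1 char='i'
After 9 (l): row=5 col=2 char='n'
After 10 (l): row=5 col=3 char='k'
After 11 (w): row=5 col=6 char='t'

Answer: 5,6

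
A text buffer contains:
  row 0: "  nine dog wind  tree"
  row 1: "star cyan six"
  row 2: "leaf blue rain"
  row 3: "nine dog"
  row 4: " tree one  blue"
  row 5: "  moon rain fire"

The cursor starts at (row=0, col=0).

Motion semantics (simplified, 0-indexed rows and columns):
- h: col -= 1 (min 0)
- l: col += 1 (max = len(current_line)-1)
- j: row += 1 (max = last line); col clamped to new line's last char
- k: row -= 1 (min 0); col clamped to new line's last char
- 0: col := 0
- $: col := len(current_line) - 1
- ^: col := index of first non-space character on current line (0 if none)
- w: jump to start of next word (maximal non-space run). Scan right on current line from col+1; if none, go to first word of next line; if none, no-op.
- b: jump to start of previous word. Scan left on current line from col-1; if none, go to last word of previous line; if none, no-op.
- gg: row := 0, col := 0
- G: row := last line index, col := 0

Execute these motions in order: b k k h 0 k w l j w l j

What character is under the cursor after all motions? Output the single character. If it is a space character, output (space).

Answer: l

Derivation:
After 1 (b): row=0 col=0 char='_'
After 2 (k): row=0 col=0 char='_'
After 3 (k): row=0 col=0 char='_'
After 4 (h): row=0 col=0 char='_'
After 5 (0): row=0 col=0 char='_'
After 6 (k): row=0 col=0 char='_'
After 7 (w): row=0 col=2 char='n'
After 8 (l): row=0 col=3 char='i'
After 9 (j): row=1 col=3 char='r'
After 10 (w): row=1 col=5 char='c'
After 11 (l): row=1 col=6 char='y'
After 12 (j): row=2 col=6 char='l'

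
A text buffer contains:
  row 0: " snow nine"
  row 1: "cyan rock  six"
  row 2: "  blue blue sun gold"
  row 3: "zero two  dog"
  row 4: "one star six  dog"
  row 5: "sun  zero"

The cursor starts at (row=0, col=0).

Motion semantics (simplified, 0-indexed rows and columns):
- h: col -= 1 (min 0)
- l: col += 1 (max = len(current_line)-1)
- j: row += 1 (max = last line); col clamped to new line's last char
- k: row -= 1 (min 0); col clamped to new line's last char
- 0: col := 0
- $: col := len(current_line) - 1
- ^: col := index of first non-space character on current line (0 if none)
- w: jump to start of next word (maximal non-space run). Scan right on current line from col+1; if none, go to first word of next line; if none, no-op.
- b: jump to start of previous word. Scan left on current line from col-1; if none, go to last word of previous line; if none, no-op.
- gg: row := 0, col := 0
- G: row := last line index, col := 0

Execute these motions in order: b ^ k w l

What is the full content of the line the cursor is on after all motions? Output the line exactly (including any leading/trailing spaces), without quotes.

Answer:  snow nine

Derivation:
After 1 (b): row=0 col=0 char='_'
After 2 (^): row=0 col=1 char='s'
After 3 (k): row=0 col=1 char='s'
After 4 (w): row=0 col=6 char='n'
After 5 (l): row=0 col=7 char='i'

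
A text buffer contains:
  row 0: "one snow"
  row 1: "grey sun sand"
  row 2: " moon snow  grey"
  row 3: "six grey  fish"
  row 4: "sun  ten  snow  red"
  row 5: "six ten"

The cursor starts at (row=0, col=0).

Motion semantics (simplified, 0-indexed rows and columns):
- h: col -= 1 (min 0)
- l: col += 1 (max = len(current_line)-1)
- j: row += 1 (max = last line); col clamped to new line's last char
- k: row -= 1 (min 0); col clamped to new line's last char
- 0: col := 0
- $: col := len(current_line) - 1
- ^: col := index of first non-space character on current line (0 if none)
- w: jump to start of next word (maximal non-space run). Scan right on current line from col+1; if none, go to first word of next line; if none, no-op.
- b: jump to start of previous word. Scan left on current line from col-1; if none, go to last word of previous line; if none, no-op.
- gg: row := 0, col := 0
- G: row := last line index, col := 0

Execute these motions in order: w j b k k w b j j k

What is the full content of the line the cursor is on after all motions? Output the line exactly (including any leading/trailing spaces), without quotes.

After 1 (w): row=0 col=4 char='s'
After 2 (j): row=1 col=4 char='_'
After 3 (b): row=1 col=0 char='g'
After 4 (k): row=0 col=0 char='o'
After 5 (k): row=0 col=0 char='o'
After 6 (w): row=0 col=4 char='s'
After 7 (b): row=0 col=0 char='o'
After 8 (j): row=1 col=0 char='g'
After 9 (j): row=2 col=0 char='_'
After 10 (k): row=1 col=0 char='g'

Answer: grey sun sand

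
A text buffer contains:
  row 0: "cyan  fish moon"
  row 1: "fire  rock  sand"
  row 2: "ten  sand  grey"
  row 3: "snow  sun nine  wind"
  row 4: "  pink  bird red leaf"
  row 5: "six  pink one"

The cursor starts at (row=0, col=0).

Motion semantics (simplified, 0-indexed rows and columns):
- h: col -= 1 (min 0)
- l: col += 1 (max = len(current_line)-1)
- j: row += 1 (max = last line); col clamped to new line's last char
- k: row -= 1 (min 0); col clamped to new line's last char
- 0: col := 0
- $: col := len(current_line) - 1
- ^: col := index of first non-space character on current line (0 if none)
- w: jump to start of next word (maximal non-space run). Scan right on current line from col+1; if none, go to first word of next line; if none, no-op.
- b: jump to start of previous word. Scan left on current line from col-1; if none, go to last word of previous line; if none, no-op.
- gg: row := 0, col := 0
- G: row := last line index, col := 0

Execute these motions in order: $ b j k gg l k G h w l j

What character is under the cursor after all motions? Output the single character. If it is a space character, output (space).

After 1 ($): row=0 col=14 char='n'
After 2 (b): row=0 col=11 char='m'
After 3 (j): row=1 col=11 char='_'
After 4 (k): row=0 col=11 char='m'
After 5 (gg): row=0 col=0 char='c'
After 6 (l): row=0 col=1 char='y'
After 7 (k): row=0 col=1 char='y'
After 8 (G): row=5 col=0 char='s'
After 9 (h): row=5 col=0 char='s'
After 10 (w): row=5 col=5 char='p'
After 11 (l): row=5 col=6 char='i'
After 12 (j): row=5 col=6 char='i'

Answer: i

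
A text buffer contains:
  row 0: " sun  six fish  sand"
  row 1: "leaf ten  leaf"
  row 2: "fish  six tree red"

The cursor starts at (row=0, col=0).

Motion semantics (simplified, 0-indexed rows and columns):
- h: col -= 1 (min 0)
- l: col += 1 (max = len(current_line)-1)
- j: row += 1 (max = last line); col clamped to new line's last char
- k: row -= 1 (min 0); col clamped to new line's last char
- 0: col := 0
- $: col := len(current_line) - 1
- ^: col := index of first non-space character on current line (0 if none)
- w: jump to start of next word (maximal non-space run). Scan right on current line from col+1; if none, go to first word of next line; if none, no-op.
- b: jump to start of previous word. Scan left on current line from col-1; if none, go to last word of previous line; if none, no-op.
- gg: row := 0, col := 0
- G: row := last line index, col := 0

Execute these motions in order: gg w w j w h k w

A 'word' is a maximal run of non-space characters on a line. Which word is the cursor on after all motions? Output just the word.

After 1 (gg): row=0 col=0 char='_'
After 2 (w): row=0 col=1 char='s'
After 3 (w): row=0 col=6 char='s'
After 4 (j): row=1 col=6 char='e'
After 5 (w): row=1 col=10 char='l'
After 6 (h): row=1 col=9 char='_'
After 7 (k): row=0 col=9 char='_'
After 8 (w): row=0 col=10 char='f'

Answer: fish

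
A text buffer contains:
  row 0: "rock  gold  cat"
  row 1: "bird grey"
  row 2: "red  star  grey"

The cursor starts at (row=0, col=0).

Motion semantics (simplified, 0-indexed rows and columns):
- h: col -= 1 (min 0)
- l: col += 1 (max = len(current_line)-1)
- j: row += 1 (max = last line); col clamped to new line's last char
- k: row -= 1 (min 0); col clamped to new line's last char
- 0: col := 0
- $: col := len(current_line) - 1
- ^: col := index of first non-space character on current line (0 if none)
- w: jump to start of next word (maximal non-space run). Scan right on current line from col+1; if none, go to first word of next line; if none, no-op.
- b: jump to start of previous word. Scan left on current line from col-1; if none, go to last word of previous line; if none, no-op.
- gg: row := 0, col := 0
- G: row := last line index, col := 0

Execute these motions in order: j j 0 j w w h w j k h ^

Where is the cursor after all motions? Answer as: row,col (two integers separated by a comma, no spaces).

After 1 (j): row=1 col=0 char='b'
After 2 (j): row=2 col=0 char='r'
After 3 (0): row=2 col=0 char='r'
After 4 (j): row=2 col=0 char='r'
After 5 (w): row=2 col=5 char='s'
After 6 (w): row=2 col=11 char='g'
After 7 (h): row=2 col=10 char='_'
After 8 (w): row=2 col=11 char='g'
After 9 (j): row=2 col=11 char='g'
After 10 (k): row=1 col=8 char='y'
After 11 (h): row=1 col=7 char='e'
After 12 (^): row=1 col=0 char='b'

Answer: 1,0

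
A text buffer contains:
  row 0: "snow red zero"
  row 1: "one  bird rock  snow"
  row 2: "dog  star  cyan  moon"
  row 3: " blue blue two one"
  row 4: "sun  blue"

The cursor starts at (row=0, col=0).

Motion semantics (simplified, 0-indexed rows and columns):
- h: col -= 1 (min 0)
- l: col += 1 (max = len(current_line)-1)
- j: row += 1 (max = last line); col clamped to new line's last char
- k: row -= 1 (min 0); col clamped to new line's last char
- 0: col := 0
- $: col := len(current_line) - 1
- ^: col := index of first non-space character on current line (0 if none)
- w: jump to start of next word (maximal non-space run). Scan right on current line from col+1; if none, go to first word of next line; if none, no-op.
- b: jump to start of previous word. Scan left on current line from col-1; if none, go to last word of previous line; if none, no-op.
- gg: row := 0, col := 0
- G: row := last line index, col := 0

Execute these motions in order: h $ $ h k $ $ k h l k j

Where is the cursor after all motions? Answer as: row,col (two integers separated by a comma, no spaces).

After 1 (h): row=0 col=0 char='s'
After 2 ($): row=0 col=12 char='o'
After 3 ($): row=0 col=12 char='o'
After 4 (h): row=0 col=11 char='r'
After 5 (k): row=0 col=11 char='r'
After 6 ($): row=0 col=12 char='o'
After 7 ($): row=0 col=12 char='o'
After 8 (k): row=0 col=12 char='o'
After 9 (h): row=0 col=11 char='r'
After 10 (l): row=0 col=12 char='o'
After 11 (k): row=0 col=12 char='o'
After 12 (j): row=1 col=12 char='c'

Answer: 1,12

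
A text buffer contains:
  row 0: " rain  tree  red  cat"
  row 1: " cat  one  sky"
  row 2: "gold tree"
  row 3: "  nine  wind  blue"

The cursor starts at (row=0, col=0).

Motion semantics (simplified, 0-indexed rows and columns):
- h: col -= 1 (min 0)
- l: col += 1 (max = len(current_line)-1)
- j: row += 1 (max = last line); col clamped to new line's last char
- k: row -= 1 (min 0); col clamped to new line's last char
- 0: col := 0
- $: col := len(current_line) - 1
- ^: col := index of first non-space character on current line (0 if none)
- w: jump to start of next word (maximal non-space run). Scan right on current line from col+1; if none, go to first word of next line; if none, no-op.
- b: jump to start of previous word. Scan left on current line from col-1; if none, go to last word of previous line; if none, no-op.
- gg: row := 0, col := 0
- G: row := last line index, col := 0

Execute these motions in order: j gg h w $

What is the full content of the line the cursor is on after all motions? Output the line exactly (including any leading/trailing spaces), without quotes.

After 1 (j): row=1 col=0 char='_'
After 2 (gg): row=0 col=0 char='_'
After 3 (h): row=0 col=0 char='_'
After 4 (w): row=0 col=1 char='r'
After 5 ($): row=0 col=20 char='t'

Answer:  rain  tree  red  cat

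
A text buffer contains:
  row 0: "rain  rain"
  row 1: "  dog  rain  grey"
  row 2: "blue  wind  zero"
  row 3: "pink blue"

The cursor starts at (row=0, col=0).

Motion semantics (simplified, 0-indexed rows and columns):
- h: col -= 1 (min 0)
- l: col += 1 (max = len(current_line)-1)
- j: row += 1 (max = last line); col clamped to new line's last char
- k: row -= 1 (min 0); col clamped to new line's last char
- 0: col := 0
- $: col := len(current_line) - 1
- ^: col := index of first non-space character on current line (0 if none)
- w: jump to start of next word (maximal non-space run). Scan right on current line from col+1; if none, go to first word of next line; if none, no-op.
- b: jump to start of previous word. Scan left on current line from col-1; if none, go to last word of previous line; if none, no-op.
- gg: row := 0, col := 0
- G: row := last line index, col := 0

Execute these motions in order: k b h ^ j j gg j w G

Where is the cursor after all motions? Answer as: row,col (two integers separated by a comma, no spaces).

Answer: 3,0

Derivation:
After 1 (k): row=0 col=0 char='r'
After 2 (b): row=0 col=0 char='r'
After 3 (h): row=0 col=0 char='r'
After 4 (^): row=0 col=0 char='r'
After 5 (j): row=1 col=0 char='_'
After 6 (j): row=2 col=0 char='b'
After 7 (gg): row=0 col=0 char='r'
After 8 (j): row=1 col=0 char='_'
After 9 (w): row=1 col=2 char='d'
After 10 (G): row=3 col=0 char='p'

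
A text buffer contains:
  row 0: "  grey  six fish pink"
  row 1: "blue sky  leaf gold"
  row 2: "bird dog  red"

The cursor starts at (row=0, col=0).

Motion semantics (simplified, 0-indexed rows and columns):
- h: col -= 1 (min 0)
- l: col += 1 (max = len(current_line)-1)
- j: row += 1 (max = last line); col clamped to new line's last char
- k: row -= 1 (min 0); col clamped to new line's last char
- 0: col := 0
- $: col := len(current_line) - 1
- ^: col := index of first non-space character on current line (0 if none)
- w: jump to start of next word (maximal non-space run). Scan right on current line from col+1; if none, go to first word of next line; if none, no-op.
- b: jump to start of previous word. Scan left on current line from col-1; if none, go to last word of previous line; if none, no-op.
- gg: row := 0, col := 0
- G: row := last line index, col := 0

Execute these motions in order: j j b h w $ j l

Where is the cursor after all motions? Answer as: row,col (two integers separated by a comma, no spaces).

Answer: 2,12

Derivation:
After 1 (j): row=1 col=0 char='b'
After 2 (j): row=2 col=0 char='b'
After 3 (b): row=1 col=15 char='g'
After 4 (h): row=1 col=14 char='_'
After 5 (w): row=1 col=15 char='g'
After 6 ($): row=1 col=18 char='d'
After 7 (j): row=2 col=12 char='d'
After 8 (l): row=2 col=12 char='d'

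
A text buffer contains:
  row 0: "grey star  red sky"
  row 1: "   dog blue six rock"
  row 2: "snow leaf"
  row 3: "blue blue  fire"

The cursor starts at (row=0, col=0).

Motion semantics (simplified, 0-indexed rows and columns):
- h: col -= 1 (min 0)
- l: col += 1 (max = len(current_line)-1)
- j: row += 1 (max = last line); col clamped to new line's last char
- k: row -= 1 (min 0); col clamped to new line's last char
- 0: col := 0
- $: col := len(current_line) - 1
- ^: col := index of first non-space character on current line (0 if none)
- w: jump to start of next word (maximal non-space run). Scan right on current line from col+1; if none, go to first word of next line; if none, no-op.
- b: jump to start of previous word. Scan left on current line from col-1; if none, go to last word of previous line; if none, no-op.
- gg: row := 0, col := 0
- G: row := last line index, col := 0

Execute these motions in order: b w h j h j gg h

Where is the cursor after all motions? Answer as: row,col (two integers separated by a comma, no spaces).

After 1 (b): row=0 col=0 char='g'
After 2 (w): row=0 col=5 char='s'
After 3 (h): row=0 col=4 char='_'
After 4 (j): row=1 col=4 char='o'
After 5 (h): row=1 col=3 char='d'
After 6 (j): row=2 col=3 char='w'
After 7 (gg): row=0 col=0 char='g'
After 8 (h): row=0 col=0 char='g'

Answer: 0,0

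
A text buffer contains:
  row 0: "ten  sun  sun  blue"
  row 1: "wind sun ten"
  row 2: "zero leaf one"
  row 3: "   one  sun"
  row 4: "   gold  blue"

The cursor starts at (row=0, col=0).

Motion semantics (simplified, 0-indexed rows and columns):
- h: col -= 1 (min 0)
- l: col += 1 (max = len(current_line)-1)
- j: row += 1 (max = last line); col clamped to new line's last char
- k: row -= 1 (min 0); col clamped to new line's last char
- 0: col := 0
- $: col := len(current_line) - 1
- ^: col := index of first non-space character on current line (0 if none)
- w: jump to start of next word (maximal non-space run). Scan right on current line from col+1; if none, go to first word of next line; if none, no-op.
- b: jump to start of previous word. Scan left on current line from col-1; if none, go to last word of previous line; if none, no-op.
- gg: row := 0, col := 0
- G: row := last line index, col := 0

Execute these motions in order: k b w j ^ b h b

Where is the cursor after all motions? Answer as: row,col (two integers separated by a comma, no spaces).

Answer: 0,10

Derivation:
After 1 (k): row=0 col=0 char='t'
After 2 (b): row=0 col=0 char='t'
After 3 (w): row=0 col=5 char='s'
After 4 (j): row=1 col=5 char='s'
After 5 (^): row=1 col=0 char='w'
After 6 (b): row=0 col=15 char='b'
After 7 (h): row=0 col=14 char='_'
After 8 (b): row=0 col=10 char='s'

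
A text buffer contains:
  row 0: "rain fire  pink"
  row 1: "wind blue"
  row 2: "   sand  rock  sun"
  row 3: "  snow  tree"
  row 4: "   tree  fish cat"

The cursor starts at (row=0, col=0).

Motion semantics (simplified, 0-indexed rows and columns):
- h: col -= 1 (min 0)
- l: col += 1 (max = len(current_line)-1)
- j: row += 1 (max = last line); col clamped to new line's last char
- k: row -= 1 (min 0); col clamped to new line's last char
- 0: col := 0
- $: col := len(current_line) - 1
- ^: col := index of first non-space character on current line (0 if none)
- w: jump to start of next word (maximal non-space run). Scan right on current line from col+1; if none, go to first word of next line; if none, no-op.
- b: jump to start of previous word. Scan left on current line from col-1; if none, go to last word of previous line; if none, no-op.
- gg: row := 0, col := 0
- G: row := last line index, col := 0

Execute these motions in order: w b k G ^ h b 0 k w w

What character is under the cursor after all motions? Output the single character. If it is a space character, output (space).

After 1 (w): row=0 col=5 char='f'
After 2 (b): row=0 col=0 char='r'
After 3 (k): row=0 col=0 char='r'
After 4 (G): row=4 col=0 char='_'
After 5 (^): row=4 col=3 char='t'
After 6 (h): row=4 col=2 char='_'
After 7 (b): row=3 col=8 char='t'
After 8 (0): row=3 col=0 char='_'
After 9 (k): row=2 col=0 char='_'
After 10 (w): row=2 col=3 char='s'
After 11 (w): row=2 col=9 char='r'

Answer: r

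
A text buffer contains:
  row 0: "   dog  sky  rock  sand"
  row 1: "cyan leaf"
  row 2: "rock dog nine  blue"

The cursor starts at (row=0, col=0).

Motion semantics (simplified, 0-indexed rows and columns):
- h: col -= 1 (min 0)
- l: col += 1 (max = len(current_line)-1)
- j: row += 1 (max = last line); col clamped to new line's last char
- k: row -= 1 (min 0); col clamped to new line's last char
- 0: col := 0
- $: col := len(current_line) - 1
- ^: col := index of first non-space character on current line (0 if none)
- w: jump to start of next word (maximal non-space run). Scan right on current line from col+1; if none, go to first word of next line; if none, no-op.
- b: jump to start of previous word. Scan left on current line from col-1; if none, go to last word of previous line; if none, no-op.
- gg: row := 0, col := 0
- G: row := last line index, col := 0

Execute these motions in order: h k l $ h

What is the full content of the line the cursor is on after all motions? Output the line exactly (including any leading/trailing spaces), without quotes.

Answer:    dog  sky  rock  sand

Derivation:
After 1 (h): row=0 col=0 char='_'
After 2 (k): row=0 col=0 char='_'
After 3 (l): row=0 col=1 char='_'
After 4 ($): row=0 col=22 char='d'
After 5 (h): row=0 col=21 char='n'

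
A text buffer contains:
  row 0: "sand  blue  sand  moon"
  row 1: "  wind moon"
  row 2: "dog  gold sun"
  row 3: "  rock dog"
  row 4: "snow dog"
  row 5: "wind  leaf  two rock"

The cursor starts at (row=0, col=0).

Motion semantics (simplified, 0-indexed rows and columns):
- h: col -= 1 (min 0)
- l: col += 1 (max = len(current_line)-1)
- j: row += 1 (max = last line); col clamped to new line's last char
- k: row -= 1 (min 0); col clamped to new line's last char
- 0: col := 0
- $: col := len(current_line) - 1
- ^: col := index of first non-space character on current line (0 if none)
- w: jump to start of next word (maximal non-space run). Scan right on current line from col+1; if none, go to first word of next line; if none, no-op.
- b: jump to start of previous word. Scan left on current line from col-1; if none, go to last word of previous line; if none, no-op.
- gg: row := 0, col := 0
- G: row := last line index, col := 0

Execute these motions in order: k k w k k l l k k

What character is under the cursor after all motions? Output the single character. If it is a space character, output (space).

After 1 (k): row=0 col=0 char='s'
After 2 (k): row=0 col=0 char='s'
After 3 (w): row=0 col=6 char='b'
After 4 (k): row=0 col=6 char='b'
After 5 (k): row=0 col=6 char='b'
After 6 (l): row=0 col=7 char='l'
After 7 (l): row=0 col=8 char='u'
After 8 (k): row=0 col=8 char='u'
After 9 (k): row=0 col=8 char='u'

Answer: u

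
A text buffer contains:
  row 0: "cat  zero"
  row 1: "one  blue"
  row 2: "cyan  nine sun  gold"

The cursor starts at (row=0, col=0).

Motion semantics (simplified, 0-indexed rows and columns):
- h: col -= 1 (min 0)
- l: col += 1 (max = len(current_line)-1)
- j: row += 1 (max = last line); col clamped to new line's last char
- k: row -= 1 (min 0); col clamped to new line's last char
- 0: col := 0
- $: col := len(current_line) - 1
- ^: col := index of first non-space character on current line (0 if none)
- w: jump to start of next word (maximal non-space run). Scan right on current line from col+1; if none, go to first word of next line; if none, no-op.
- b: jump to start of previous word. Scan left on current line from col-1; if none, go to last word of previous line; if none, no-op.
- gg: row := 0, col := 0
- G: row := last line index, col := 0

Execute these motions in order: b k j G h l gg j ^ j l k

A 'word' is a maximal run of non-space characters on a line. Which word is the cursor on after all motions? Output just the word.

Answer: one

Derivation:
After 1 (b): row=0 col=0 char='c'
After 2 (k): row=0 col=0 char='c'
After 3 (j): row=1 col=0 char='o'
After 4 (G): row=2 col=0 char='c'
After 5 (h): row=2 col=0 char='c'
After 6 (l): row=2 col=1 char='y'
After 7 (gg): row=0 col=0 char='c'
After 8 (j): row=1 col=0 char='o'
After 9 (^): row=1 col=0 char='o'
After 10 (j): row=2 col=0 char='c'
After 11 (l): row=2 col=1 char='y'
After 12 (k): row=1 col=1 char='n'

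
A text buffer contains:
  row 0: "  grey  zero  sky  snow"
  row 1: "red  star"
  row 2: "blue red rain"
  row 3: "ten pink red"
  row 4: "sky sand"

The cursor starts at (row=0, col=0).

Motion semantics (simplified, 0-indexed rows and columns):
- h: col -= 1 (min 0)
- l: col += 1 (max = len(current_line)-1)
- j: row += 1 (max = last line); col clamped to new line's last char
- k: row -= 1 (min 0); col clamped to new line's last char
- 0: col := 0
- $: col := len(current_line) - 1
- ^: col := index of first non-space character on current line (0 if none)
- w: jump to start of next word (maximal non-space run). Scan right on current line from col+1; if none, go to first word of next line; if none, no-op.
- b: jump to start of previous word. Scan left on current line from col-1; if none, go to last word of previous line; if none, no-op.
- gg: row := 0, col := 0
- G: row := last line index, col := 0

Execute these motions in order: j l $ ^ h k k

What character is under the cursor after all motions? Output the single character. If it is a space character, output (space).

Answer: (space)

Derivation:
After 1 (j): row=1 col=0 char='r'
After 2 (l): row=1 col=1 char='e'
After 3 ($): row=1 col=8 char='r'
After 4 (^): row=1 col=0 char='r'
After 5 (h): row=1 col=0 char='r'
After 6 (k): row=0 col=0 char='_'
After 7 (k): row=0 col=0 char='_'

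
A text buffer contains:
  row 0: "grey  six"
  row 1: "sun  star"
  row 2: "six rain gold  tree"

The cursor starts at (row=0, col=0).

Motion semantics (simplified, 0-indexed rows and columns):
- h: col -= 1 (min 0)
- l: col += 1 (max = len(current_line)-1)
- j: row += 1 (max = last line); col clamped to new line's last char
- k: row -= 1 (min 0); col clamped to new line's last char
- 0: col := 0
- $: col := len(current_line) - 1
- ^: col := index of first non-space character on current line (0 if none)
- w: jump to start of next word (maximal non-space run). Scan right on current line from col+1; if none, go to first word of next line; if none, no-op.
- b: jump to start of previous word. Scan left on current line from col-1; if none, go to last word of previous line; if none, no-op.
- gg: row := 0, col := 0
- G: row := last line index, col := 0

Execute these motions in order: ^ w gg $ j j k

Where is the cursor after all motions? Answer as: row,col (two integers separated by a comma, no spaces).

Answer: 1,8

Derivation:
After 1 (^): row=0 col=0 char='g'
After 2 (w): row=0 col=6 char='s'
After 3 (gg): row=0 col=0 char='g'
After 4 ($): row=0 col=8 char='x'
After 5 (j): row=1 col=8 char='r'
After 6 (j): row=2 col=8 char='_'
After 7 (k): row=1 col=8 char='r'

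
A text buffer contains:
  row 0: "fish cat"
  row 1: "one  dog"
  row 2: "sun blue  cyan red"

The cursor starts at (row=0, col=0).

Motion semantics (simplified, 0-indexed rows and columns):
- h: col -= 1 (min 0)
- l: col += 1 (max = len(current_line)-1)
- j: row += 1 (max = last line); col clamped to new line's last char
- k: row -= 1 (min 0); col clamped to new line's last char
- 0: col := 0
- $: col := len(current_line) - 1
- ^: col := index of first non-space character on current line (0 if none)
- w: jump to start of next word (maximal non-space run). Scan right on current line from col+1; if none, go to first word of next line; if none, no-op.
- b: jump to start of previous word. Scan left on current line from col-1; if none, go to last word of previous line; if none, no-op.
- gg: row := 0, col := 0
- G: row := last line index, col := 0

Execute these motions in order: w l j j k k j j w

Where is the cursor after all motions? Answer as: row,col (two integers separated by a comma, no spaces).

Answer: 2,10

Derivation:
After 1 (w): row=0 col=5 char='c'
After 2 (l): row=0 col=6 char='a'
After 3 (j): row=1 col=6 char='o'
After 4 (j): row=2 col=6 char='u'
After 5 (k): row=1 col=6 char='o'
After 6 (k): row=0 col=6 char='a'
After 7 (j): row=1 col=6 char='o'
After 8 (j): row=2 col=6 char='u'
After 9 (w): row=2 col=10 char='c'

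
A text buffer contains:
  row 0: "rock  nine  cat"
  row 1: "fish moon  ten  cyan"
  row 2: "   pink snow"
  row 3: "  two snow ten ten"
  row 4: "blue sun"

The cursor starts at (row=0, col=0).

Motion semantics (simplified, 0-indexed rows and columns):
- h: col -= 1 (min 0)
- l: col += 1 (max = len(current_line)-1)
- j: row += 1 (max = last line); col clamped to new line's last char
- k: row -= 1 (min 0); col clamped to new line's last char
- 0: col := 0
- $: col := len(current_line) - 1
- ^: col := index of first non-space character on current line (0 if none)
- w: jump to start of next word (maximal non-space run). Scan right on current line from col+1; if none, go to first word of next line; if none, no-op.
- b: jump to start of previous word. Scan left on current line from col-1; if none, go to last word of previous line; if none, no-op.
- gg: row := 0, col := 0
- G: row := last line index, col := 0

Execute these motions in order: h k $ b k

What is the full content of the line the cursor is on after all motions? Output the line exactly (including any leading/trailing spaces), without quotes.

Answer: rock  nine  cat

Derivation:
After 1 (h): row=0 col=0 char='r'
After 2 (k): row=0 col=0 char='r'
After 3 ($): row=0 col=14 char='t'
After 4 (b): row=0 col=12 char='c'
After 5 (k): row=0 col=12 char='c'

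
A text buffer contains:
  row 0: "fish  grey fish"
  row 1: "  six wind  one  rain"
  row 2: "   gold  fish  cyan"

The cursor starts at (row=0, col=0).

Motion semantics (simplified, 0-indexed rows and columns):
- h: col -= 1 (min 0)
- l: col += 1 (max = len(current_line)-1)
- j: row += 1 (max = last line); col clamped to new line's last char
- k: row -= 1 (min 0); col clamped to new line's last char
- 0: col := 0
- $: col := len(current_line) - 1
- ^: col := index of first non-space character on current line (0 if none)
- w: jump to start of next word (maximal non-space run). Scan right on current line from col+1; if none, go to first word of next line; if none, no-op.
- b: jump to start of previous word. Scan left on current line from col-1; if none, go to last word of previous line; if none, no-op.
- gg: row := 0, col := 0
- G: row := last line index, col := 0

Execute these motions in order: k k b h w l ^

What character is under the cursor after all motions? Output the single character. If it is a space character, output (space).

Answer: f

Derivation:
After 1 (k): row=0 col=0 char='f'
After 2 (k): row=0 col=0 char='f'
After 3 (b): row=0 col=0 char='f'
After 4 (h): row=0 col=0 char='f'
After 5 (w): row=0 col=6 char='g'
After 6 (l): row=0 col=7 char='r'
After 7 (^): row=0 col=0 char='f'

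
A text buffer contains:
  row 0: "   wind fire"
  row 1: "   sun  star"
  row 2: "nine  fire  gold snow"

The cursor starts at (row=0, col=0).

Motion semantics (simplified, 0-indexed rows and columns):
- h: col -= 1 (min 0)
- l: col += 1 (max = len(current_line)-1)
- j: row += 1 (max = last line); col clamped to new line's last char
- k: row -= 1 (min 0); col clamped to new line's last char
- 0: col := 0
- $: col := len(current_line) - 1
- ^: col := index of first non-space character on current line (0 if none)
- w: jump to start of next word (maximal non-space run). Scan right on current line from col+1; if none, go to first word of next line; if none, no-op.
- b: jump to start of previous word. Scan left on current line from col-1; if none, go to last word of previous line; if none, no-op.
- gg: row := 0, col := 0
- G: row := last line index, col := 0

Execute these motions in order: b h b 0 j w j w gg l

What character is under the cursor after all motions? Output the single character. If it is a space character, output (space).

Answer: (space)

Derivation:
After 1 (b): row=0 col=0 char='_'
After 2 (h): row=0 col=0 char='_'
After 3 (b): row=0 col=0 char='_'
After 4 (0): row=0 col=0 char='_'
After 5 (j): row=1 col=0 char='_'
After 6 (w): row=1 col=3 char='s'
After 7 (j): row=2 col=3 char='e'
After 8 (w): row=2 col=6 char='f'
After 9 (gg): row=0 col=0 char='_'
After 10 (l): row=0 col=1 char='_'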